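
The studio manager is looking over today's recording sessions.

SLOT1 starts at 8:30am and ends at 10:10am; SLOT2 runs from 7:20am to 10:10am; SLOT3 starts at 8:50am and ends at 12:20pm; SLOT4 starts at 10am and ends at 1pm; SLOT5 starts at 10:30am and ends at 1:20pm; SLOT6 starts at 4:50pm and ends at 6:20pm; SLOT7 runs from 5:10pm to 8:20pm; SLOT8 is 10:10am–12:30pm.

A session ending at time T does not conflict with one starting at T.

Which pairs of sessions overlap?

Sorted by start: SLOT2, SLOT1, SLOT3, SLOT4, SLOT8, SLOT5, SLOT6, SLOT7.
SLOT1 starts before SLOT2 ends → SLOT2 and SLOT1 overlap.
SLOT3 starts before SLOT2 ends → SLOT2 and SLOT3 overlap.
SLOT4 starts before SLOT2 ends → SLOT2 and SLOT4 overlap.
SLOT8 starts exactly when SLOT2 ends (back-to-back, no overlap) — done with SLOT2.
SLOT3 starts before SLOT1 ends → SLOT1 and SLOT3 overlap.
SLOT4 starts before SLOT1 ends → SLOT1 and SLOT4 overlap.
SLOT8 starts exactly when SLOT1 ends (back-to-back, no overlap) — done with SLOT1.
SLOT4 starts before SLOT3 ends → SLOT3 and SLOT4 overlap.
SLOT8 starts before SLOT3 ends → SLOT3 and SLOT8 overlap.
SLOT5 starts before SLOT3 ends → SLOT3 and SLOT5 overlap.
SLOT6 starts after SLOT3 ends — done with SLOT3.
SLOT8 starts before SLOT4 ends → SLOT4 and SLOT8 overlap.
SLOT5 starts before SLOT4 ends → SLOT4 and SLOT5 overlap.
SLOT6 starts after SLOT4 ends — done with SLOT4.
SLOT5 starts before SLOT8 ends → SLOT8 and SLOT5 overlap.
SLOT6 starts after SLOT8 ends — done with SLOT8.
SLOT6 starts after SLOT5 ends — done with SLOT5.
SLOT7 starts before SLOT6 ends → SLOT6 and SLOT7 overlap.

SLOT1 & SLOT2, SLOT1 & SLOT3, SLOT1 & SLOT4, SLOT2 & SLOT3, SLOT2 & SLOT4, SLOT3 & SLOT4, SLOT3 & SLOT5, SLOT3 & SLOT8, SLOT4 & SLOT5, SLOT4 & SLOT8, SLOT5 & SLOT8, SLOT6 & SLOT7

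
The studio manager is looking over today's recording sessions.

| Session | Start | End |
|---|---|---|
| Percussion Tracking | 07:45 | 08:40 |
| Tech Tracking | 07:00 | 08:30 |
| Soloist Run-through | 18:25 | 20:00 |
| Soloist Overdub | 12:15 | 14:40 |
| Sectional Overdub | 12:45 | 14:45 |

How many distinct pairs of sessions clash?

2

Sorted by start: Tech Tracking, Percussion Tracking, Soloist Overdub, Sectional Overdub, Soloist Run-through.
Percussion Tracking starts before Tech Tracking ends → Tech Tracking and Percussion Tracking overlap.
Soloist Overdub starts after Tech Tracking ends, so Tech Tracking has no further overlaps.
Soloist Overdub starts after Percussion Tracking ends, so Percussion Tracking has no further overlaps.
Sectional Overdub starts before Soloist Overdub ends → Soloist Overdub and Sectional Overdub overlap.
Soloist Run-through starts after Soloist Overdub ends.
Soloist Run-through starts after Sectional Overdub ends.
Overlapping pairs: Percussion Tracking & Tech Tracking, Sectional Overdub & Soloist Overdub — 2 in total.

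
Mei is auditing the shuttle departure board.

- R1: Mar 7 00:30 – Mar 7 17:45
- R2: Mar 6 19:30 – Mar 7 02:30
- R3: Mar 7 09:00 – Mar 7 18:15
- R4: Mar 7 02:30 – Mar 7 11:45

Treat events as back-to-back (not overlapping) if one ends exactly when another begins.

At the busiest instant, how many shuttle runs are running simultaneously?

Walk through starts and ends in time order (an end at T is processed before a start at T):
Mar 6 19:30 start R2 → 1
Mar 7 00:30 start R1 → 2
Mar 7 02:30 end R2 → 1
Mar 7 02:30 start R4 → 2
Mar 7 09:00 start R3 → 3
Mar 7 11:45 end R4 → 2
Mar 7 17:45 end R1 → 1
Mar 7 18:15 end R3 → 0
Peak is 3, at Mar 7 09:00 (R1, R3, R4).

3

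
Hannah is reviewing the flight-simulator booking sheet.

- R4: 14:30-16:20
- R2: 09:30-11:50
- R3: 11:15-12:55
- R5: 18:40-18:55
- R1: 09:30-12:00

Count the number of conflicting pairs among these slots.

Sorted by start: R1, R2, R3, R4, R5.
R2 starts before R1 ends → R1 and R2 overlap.
R3 starts before R1 ends → R1 and R3 overlap.
R4 starts after R1 ends, so R1 has no further overlaps.
R3 starts before R2 ends → R2 and R3 overlap.
R4 starts after R2 ends, so R2 has no further overlaps.
R4 starts after R3 ends, so R3 has no further overlaps.
R5 starts after R4 ends.
Overlapping pairs: R1 & R2, R1 & R3, R2 & R3 — 3 in total.

3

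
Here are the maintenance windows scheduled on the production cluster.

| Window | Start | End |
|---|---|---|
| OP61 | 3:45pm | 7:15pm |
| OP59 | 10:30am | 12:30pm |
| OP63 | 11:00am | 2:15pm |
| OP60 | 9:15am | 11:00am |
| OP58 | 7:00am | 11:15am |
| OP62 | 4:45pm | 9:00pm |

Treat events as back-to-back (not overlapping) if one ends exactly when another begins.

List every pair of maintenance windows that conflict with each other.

Check each pair: they overlap iff neither finishes before the other starts.
Sorted by start: OP58, OP60, OP59, OP63, OP61, OP62.
OP60 starts before OP58 ends → OP58 and OP60 overlap.
OP59 starts before OP58 ends → OP58 and OP59 overlap.
OP63 starts before OP58 ends → OP58 and OP63 overlap.
OP61 starts after OP58 ends, so OP58 has no further overlaps.
OP59 starts before OP60 ends → OP60 and OP59 overlap.
OP63 starts exactly when OP60 ends (back-to-back, no overlap), so OP60 has no further overlaps.
OP63 starts before OP59 ends → OP59 and OP63 overlap.
OP61 starts after OP59 ends, so OP59 has no further overlaps.
OP61 starts after OP63 ends, so OP63 has no further overlaps.
OP62 starts before OP61 ends → OP61 and OP62 overlap.

OP58 & OP59, OP58 & OP60, OP58 & OP63, OP59 & OP60, OP59 & OP63, OP61 & OP62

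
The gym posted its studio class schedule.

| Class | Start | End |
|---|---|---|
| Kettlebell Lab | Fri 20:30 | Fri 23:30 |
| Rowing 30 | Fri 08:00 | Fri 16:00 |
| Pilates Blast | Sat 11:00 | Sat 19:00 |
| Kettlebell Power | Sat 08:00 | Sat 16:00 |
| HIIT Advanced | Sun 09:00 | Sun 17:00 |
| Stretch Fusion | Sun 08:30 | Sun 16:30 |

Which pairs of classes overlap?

HIIT Advanced & Stretch Fusion, Kettlebell Power & Pilates Blast

Sorted by start: Rowing 30, Kettlebell Lab, Kettlebell Power, Pilates Blast, Stretch Fusion, HIIT Advanced.
Kettlebell Lab starts after Rowing 30 ends, so Rowing 30 has no further overlaps.
Kettlebell Power starts after Kettlebell Lab ends, so Kettlebell Lab has no further overlaps.
Pilates Blast starts before Kettlebell Power ends → Kettlebell Power and Pilates Blast overlap.
Stretch Fusion starts after Kettlebell Power ends, so Kettlebell Power has no further overlaps.
Stretch Fusion starts after Pilates Blast ends, so Pilates Blast has no further overlaps.
HIIT Advanced starts before Stretch Fusion ends → Stretch Fusion and HIIT Advanced overlap.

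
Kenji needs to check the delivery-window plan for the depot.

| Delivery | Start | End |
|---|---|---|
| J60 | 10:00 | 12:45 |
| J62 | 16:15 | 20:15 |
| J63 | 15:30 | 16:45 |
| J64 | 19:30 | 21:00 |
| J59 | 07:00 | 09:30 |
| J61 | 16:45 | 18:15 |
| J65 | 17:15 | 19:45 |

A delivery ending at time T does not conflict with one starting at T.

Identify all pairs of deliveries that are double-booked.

J61 & J62, J61 & J65, J62 & J63, J62 & J64, J62 & J65, J64 & J65

Check each pair: they overlap iff neither finishes before the other starts.
Sorted by start: J59, J60, J63, J62, J61, J65, J64.
J60 starts after J59 ends, so nothing later overlaps J59 either.
J63 starts after J60 ends, so nothing later overlaps J60 either.
J62 starts before J63 ends → J63 and J62 overlap.
J61 starts exactly when J63 ends (back-to-back, no overlap), so nothing later overlaps J63 either.
J61 starts before J62 ends → J62 and J61 overlap.
J65 starts before J62 ends → J62 and J65 overlap.
J64 starts before J62 ends → J62 and J64 overlap.
J65 starts before J61 ends → J61 and J65 overlap.
J64 starts after J61 ends.
J64 starts before J65 ends → J65 and J64 overlap.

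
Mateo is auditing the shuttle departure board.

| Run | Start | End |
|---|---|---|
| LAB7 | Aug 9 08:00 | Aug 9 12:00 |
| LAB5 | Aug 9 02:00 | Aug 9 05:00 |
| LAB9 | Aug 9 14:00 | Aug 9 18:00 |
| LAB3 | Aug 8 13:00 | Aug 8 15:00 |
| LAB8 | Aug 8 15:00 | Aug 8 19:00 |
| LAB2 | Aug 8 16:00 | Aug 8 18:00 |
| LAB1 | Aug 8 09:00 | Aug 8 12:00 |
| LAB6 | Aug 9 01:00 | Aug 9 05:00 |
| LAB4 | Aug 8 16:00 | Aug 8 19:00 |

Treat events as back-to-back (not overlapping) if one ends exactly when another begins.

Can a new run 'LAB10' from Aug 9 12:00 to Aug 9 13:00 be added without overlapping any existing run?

Yes — the slot is free

LAB1: ends Aug 8 12:00 at or before LAB10 starts Aug 9 12:00 → clear.
LAB3: ends Aug 8 15:00 at or before LAB10 starts Aug 9 12:00 → clear.
LAB8: ends Aug 8 19:00 at or before LAB10 starts Aug 9 12:00 → clear.
LAB2: ends Aug 8 18:00 at or before LAB10 starts Aug 9 12:00 → clear.
LAB4: ends Aug 8 19:00 at or before LAB10 starts Aug 9 12:00 → clear.
LAB6: ends Aug 9 05:00 at or before LAB10 starts Aug 9 12:00 → clear.
LAB5: ends Aug 9 05:00 at or before LAB10 starts Aug 9 12:00 → clear.
LAB7: ends Aug 9 12:00 at or before LAB10 starts Aug 9 12:00 → clear.
LAB9: starts Aug 9 14:00 at or after LAB10 ends Aug 9 13:00 → clear.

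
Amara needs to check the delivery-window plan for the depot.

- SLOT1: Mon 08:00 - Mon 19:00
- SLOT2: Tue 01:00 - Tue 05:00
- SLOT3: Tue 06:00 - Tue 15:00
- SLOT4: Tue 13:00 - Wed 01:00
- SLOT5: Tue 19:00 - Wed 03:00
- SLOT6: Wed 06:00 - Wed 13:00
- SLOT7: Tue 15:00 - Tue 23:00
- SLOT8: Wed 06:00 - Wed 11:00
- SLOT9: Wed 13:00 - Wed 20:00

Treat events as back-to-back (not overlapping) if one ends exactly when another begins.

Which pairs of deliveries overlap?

Sorted by start: SLOT1, SLOT2, SLOT3, SLOT4, SLOT7, SLOT5, SLOT6, SLOT8, SLOT9.
SLOT2 starts after SLOT1 ends; SLOT1 is clear from here.
SLOT3 starts after SLOT2 ends; SLOT2 is clear from here.
SLOT4 starts before SLOT3 ends → SLOT3 and SLOT4 overlap.
SLOT7 starts exactly when SLOT3 ends (back-to-back, no overlap); SLOT3 is clear from here.
SLOT7 starts before SLOT4 ends → SLOT4 and SLOT7 overlap.
SLOT5 starts before SLOT4 ends → SLOT4 and SLOT5 overlap.
SLOT6 starts after SLOT4 ends; SLOT4 is clear from here.
SLOT5 starts before SLOT7 ends → SLOT7 and SLOT5 overlap.
SLOT6 starts after SLOT7 ends; SLOT7 is clear from here.
SLOT6 starts after SLOT5 ends; SLOT5 is clear from here.
SLOT8 starts before SLOT6 ends → SLOT6 and SLOT8 overlap.
SLOT9 starts exactly when SLOT6 ends (back-to-back, no overlap).
SLOT9 starts after SLOT8 ends.

SLOT3 & SLOT4, SLOT4 & SLOT5, SLOT4 & SLOT7, SLOT5 & SLOT7, SLOT6 & SLOT8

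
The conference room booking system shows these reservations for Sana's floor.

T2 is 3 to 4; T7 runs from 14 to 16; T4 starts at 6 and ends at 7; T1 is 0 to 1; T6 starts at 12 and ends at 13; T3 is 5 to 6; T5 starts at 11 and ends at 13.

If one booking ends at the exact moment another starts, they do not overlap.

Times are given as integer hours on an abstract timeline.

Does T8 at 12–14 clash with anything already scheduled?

Yes — it overlaps T5, T6

T1: ends 1 at or before T8 starts 12 → clear.
T2: ends 4 at or before T8 starts 12 → clear.
T3: ends 6 at or before T8 starts 12 → clear.
T4: ends 7 at or before T8 starts 12 → clear.
T5: starts 11 before T8 ends 14, and ends 13 after T8 starts 12 → overlap.
T6: starts 12 before T8 ends 14, and ends 13 after T8 starts 12 → overlap.
T7: starts 14 at or after T8 ends 14 → clear.
T8 overlaps T5, T6.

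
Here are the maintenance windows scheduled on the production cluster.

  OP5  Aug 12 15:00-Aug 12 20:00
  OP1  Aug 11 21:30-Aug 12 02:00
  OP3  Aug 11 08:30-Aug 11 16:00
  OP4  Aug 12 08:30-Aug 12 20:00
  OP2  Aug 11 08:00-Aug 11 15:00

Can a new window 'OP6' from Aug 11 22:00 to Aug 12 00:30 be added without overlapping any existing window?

No — it overlaps OP1

OP2: ends Aug 11 15:00 at or before OP6 starts Aug 11 22:00 → clear.
OP3: ends Aug 11 16:00 at or before OP6 starts Aug 11 22:00 → clear.
OP1: starts Aug 11 21:30 before OP6 ends Aug 12 00:30, and ends Aug 12 02:00 after OP6 starts Aug 11 22:00 → overlap.
OP4: starts Aug 12 08:30 at or after OP6 ends Aug 12 00:30 → clear.
OP5: starts Aug 12 15:00 at or after OP6 ends Aug 12 00:30 → clear.
OP6 overlaps OP1.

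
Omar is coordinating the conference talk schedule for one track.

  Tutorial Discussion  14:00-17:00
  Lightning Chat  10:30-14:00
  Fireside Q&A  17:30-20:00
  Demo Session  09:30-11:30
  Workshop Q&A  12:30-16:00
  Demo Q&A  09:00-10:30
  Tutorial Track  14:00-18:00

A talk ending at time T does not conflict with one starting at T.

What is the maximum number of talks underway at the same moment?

3

Sweep the timeline, counting +1 at each start and −1 at each end (ends before starts at a tie):
09:00 start Demo Q&A → 1
09:30 start Demo Session → 2
10:30 end Demo Q&A → 1
10:30 start Lightning Chat → 2
11:30 end Demo Session → 1
12:30 start Workshop Q&A → 2
14:00 end Lightning Chat → 1
14:00 start Tutorial Discussion → 2
14:00 start Tutorial Track → 3
16:00 end Workshop Q&A → 2
17:00 end Tutorial Discussion → 1
17:30 start Fireside Q&A → 2
18:00 end Tutorial Track → 1
20:00 end Fireside Q&A → 0
Peak is 3, at 14:00 (Tutorial Discussion, Tutorial Track, Workshop Q&A).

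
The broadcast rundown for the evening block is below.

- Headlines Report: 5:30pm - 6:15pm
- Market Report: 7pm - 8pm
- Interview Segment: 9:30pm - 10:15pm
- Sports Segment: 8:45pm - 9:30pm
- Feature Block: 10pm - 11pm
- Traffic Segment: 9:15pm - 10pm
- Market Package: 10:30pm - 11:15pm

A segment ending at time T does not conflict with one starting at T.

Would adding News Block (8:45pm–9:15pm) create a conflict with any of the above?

Yes — it overlaps Sports Segment

Headlines Report: ends 6:15pm at or before News Block starts 8:45pm → clear.
Market Report: ends 8pm at or before News Block starts 8:45pm → clear.
Sports Segment: starts 8:45pm before News Block ends 9:15pm, and ends 9:30pm after News Block starts 8:45pm → overlap.
Traffic Segment: starts 9:15pm at or after News Block ends 9:15pm → clear.
Interview Segment: starts 9:30pm at or after News Block ends 9:15pm → clear.
Feature Block: starts 10pm at or after News Block ends 9:15pm → clear.
Market Package: starts 10:30pm at or after News Block ends 9:15pm → clear.
News Block overlaps Sports Segment.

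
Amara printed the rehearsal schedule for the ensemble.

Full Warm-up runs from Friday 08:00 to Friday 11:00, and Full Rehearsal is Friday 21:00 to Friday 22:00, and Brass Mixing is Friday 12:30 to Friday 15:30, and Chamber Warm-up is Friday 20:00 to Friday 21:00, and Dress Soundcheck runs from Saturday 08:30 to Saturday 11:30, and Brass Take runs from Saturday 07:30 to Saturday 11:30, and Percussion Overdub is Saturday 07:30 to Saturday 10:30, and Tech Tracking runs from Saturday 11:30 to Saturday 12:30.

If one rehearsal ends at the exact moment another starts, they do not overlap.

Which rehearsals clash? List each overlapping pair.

Two intervals overlap when each starts before the other ends.
Sorted by start: Full Warm-up, Brass Mixing, Chamber Warm-up, Full Rehearsal, Brass Take, Percussion Overdub, Dress Soundcheck, Tech Tracking.
Brass Mixing starts after Full Warm-up ends; Full Warm-up is clear from here.
Chamber Warm-up starts after Brass Mixing ends; Brass Mixing is clear from here.
Full Rehearsal starts exactly when Chamber Warm-up ends (back-to-back, no overlap); Chamber Warm-up is clear from here.
Brass Take starts after Full Rehearsal ends; Full Rehearsal is clear from here.
Percussion Overdub starts before Brass Take ends → Brass Take and Percussion Overdub overlap.
Dress Soundcheck starts before Brass Take ends → Brass Take and Dress Soundcheck overlap.
Tech Tracking starts exactly when Brass Take ends (back-to-back, no overlap).
Dress Soundcheck starts before Percussion Overdub ends → Percussion Overdub and Dress Soundcheck overlap.
Tech Tracking starts after Percussion Overdub ends.
Tech Tracking starts exactly when Dress Soundcheck ends (back-to-back, no overlap).

Brass Take & Dress Soundcheck, Brass Take & Percussion Overdub, Dress Soundcheck & Percussion Overdub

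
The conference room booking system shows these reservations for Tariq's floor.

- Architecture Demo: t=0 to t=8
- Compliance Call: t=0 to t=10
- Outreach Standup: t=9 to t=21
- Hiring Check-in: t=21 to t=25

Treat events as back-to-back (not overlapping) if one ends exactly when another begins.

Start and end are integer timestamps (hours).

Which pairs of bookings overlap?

Architecture Demo & Compliance Call, Compliance Call & Outreach Standup

Sorted by start: Architecture Demo, Compliance Call, Outreach Standup, Hiring Check-in.
Compliance Call starts before Architecture Demo ends → Architecture Demo and Compliance Call overlap.
Outreach Standup starts after Architecture Demo ends, so Architecture Demo has no further overlaps.
Outreach Standup starts before Compliance Call ends → Compliance Call and Outreach Standup overlap.
Hiring Check-in starts after Compliance Call ends.
Hiring Check-in starts exactly when Outreach Standup ends (back-to-back, no overlap).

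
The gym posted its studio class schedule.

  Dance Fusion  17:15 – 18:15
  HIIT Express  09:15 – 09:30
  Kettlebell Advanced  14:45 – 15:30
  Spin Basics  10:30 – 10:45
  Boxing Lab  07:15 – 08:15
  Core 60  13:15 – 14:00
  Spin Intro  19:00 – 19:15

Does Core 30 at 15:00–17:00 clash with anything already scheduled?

Boxing Lab: ends 08:15 at or before Core 30 starts 15:00 → clear.
HIIT Express: ends 09:30 at or before Core 30 starts 15:00 → clear.
Spin Basics: ends 10:45 at or before Core 30 starts 15:00 → clear.
Core 60: ends 14:00 at or before Core 30 starts 15:00 → clear.
Kettlebell Advanced: starts 14:45 before Core 30 ends 17:00, and ends 15:30 after Core 30 starts 15:00 → overlap.
Dance Fusion: starts 17:15 at or after Core 30 ends 17:00 → clear.
Spin Intro: starts 19:00 at or after Core 30 ends 17:00 → clear.
Core 30 overlaps Kettlebell Advanced.

Yes — it overlaps Kettlebell Advanced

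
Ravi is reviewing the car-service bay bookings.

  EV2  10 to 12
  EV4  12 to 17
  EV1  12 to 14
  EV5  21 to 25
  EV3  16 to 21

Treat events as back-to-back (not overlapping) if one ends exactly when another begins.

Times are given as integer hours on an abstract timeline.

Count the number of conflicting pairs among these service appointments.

2

Sorted by start: EV2, EV1, EV4, EV3, EV5.
EV1 starts exactly when EV2 ends (back-to-back, no overlap); EV2 is clear from here.
EV4 starts before EV1 ends → EV1 and EV4 overlap.
EV3 starts after EV1 ends; EV1 is clear from here.
EV3 starts before EV4 ends → EV4 and EV3 overlap.
EV5 starts after EV4 ends.
EV5 starts exactly when EV3 ends (back-to-back, no overlap).
Overlapping pairs: EV1 & EV4, EV3 & EV4 — 2 in total.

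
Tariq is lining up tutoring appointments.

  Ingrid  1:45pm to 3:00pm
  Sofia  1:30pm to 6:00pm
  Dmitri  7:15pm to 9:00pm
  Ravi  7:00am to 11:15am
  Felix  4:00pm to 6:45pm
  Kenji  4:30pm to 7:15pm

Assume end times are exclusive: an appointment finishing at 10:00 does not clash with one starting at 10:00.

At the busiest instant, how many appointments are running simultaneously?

Walk through starts and ends in time order (an end at T is processed before a start at T):
7:00am start Ravi → 1
11:15am end Ravi → 0
1:30pm start Sofia → 1
1:45pm start Ingrid → 2
3:00pm end Ingrid → 1
4:00pm start Felix → 2
4:30pm start Kenji → 3
6:00pm end Sofia → 2
6:45pm end Felix → 1
7:15pm end Kenji → 0
7:15pm start Dmitri → 1
9:00pm end Dmitri → 0
Peak is 3, at 4:30pm (Felix, Kenji, Sofia).

3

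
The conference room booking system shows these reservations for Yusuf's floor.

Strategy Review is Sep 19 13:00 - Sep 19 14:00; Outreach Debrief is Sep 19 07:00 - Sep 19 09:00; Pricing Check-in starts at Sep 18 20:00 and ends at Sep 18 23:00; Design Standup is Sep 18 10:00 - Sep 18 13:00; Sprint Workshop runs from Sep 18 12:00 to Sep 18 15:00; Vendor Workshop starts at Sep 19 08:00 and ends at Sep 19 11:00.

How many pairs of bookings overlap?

Two intervals overlap when each starts before the other ends.
Sorted by start: Design Standup, Sprint Workshop, Pricing Check-in, Outreach Debrief, Vendor Workshop, Strategy Review.
Sprint Workshop starts before Design Standup ends → Design Standup and Sprint Workshop overlap.
Pricing Check-in starts after Design Standup ends, so nothing later overlaps Design Standup either.
Pricing Check-in starts after Sprint Workshop ends, so nothing later overlaps Sprint Workshop either.
Outreach Debrief starts after Pricing Check-in ends, so nothing later overlaps Pricing Check-in either.
Vendor Workshop starts before Outreach Debrief ends → Outreach Debrief and Vendor Workshop overlap.
Strategy Review starts after Outreach Debrief ends.
Strategy Review starts after Vendor Workshop ends.
Overlapping pairs: Design Standup & Sprint Workshop, Outreach Debrief & Vendor Workshop — 2 in total.

2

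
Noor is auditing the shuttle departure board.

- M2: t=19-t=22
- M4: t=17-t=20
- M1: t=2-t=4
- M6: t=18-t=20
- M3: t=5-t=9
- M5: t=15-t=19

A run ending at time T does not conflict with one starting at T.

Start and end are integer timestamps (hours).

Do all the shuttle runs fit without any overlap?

Two intervals overlap when each starts before the other ends.
Sorted by start: M1, M3, M5, M4, M6, M2.
M3 starts after M1 ends; M1 is clear from here.
M5 starts after M3 ends; M3 is clear from here.
M4 starts before M5 ends → M5 and M4 overlap.
That's a conflict, so the schedule is not conflict-free.

No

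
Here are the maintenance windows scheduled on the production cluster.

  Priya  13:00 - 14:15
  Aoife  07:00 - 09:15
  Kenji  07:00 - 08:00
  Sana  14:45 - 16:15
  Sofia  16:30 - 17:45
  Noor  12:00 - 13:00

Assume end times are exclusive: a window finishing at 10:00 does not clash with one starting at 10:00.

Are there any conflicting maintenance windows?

Sorted by start: Kenji, Aoife, Noor, Priya, Sana, Sofia.
Aoife starts before Kenji ends → Kenji and Aoife overlap.
That's a conflict, so the schedule is not conflict-free.

Yes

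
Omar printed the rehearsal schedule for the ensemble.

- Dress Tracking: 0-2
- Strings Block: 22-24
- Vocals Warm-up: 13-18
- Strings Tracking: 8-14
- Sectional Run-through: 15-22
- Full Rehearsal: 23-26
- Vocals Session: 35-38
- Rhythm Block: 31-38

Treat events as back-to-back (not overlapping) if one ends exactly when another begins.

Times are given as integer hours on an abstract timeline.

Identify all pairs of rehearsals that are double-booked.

Full Rehearsal & Strings Block, Rhythm Block & Vocals Session, Sectional Run-through & Vocals Warm-up, Strings Tracking & Vocals Warm-up

Sorted by start: Dress Tracking, Strings Tracking, Vocals Warm-up, Sectional Run-through, Strings Block, Full Rehearsal, Rhythm Block, Vocals Session.
Strings Tracking starts after Dress Tracking ends, so nothing later overlaps Dress Tracking either.
Vocals Warm-up starts before Strings Tracking ends → Strings Tracking and Vocals Warm-up overlap.
Sectional Run-through starts after Strings Tracking ends, so nothing later overlaps Strings Tracking either.
Sectional Run-through starts before Vocals Warm-up ends → Vocals Warm-up and Sectional Run-through overlap.
Strings Block starts after Vocals Warm-up ends, so nothing later overlaps Vocals Warm-up either.
Strings Block starts exactly when Sectional Run-through ends (back-to-back, no overlap), so nothing later overlaps Sectional Run-through either.
Full Rehearsal starts before Strings Block ends → Strings Block and Full Rehearsal overlap.
Rhythm Block starts after Strings Block ends, so nothing later overlaps Strings Block either.
Rhythm Block starts after Full Rehearsal ends, so nothing later overlaps Full Rehearsal either.
Vocals Session starts before Rhythm Block ends → Rhythm Block and Vocals Session overlap.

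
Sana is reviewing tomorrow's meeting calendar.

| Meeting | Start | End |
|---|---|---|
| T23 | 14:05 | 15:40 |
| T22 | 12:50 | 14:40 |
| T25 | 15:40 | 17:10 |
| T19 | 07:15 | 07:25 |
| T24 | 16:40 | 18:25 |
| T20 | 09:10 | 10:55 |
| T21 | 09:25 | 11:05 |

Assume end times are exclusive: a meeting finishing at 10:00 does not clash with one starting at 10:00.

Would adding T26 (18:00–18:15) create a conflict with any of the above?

Yes — it overlaps T24

T19: ends 07:25 at or before T26 starts 18:00 → clear.
T20: ends 10:55 at or before T26 starts 18:00 → clear.
T21: ends 11:05 at or before T26 starts 18:00 → clear.
T22: ends 14:40 at or before T26 starts 18:00 → clear.
T23: ends 15:40 at or before T26 starts 18:00 → clear.
T25: ends 17:10 at or before T26 starts 18:00 → clear.
T24: starts 16:40 before T26 ends 18:15, and ends 18:25 after T26 starts 18:00 → overlap.
T26 overlaps T24.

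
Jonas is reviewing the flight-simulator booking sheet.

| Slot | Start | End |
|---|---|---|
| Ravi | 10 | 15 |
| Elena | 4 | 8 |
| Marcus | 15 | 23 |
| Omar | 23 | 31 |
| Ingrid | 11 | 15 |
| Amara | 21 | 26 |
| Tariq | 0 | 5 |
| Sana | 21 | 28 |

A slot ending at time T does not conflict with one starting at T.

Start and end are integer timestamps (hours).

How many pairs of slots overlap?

7

Check each pair: they overlap iff neither finishes before the other starts.
Sorted by start: Tariq, Elena, Ravi, Ingrid, Marcus, Amara, Sana, Omar.
Elena starts before Tariq ends → Tariq and Elena overlap.
Ravi starts after Tariq ends; Tariq is clear from here.
Ravi starts after Elena ends; Elena is clear from here.
Ingrid starts before Ravi ends → Ravi and Ingrid overlap.
Marcus starts exactly when Ravi ends (back-to-back, no overlap); Ravi is clear from here.
Marcus starts exactly when Ingrid ends (back-to-back, no overlap); Ingrid is clear from here.
Amara starts before Marcus ends → Marcus and Amara overlap.
Sana starts before Marcus ends → Marcus and Sana overlap.
Omar starts exactly when Marcus ends (back-to-back, no overlap).
Sana starts before Amara ends → Amara and Sana overlap.
Omar starts before Amara ends → Amara and Omar overlap.
Omar starts before Sana ends → Sana and Omar overlap.
Overlapping pairs: Amara & Marcus, Amara & Omar, Amara & Sana, Elena & Tariq, Ingrid & Ravi, Marcus & Sana, Omar & Sana — 7 in total.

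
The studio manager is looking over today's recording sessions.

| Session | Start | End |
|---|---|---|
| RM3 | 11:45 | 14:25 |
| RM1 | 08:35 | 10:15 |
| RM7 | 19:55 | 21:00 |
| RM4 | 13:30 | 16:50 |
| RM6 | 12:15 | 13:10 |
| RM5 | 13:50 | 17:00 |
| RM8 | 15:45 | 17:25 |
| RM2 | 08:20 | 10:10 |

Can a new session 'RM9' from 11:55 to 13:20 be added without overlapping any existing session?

No — it overlaps RM3, RM6

RM2: ends 10:10 at or before RM9 starts 11:55 → clear.
RM1: ends 10:15 at or before RM9 starts 11:55 → clear.
RM3: starts 11:45 before RM9 ends 13:20, and ends 14:25 after RM9 starts 11:55 → overlap.
RM6: starts 12:15 before RM9 ends 13:20, and ends 13:10 after RM9 starts 11:55 → overlap.
RM4: starts 13:30 at or after RM9 ends 13:20 → clear.
RM5: starts 13:50 at or after RM9 ends 13:20 → clear.
RM8: starts 15:45 at or after RM9 ends 13:20 → clear.
RM7: starts 19:55 at or after RM9 ends 13:20 → clear.
RM9 overlaps RM3, RM6.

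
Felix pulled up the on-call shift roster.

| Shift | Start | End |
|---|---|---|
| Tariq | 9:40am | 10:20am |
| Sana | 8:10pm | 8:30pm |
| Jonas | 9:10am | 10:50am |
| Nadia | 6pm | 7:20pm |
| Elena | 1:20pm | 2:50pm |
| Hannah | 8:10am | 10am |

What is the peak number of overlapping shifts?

Sweep the timeline, counting +1 at each start and −1 at each end (ends before starts at a tie):
8:10am start Hannah → 1
9:10am start Jonas → 2
9:40am start Tariq → 3
10am end Hannah → 2
10:20am end Tariq → 1
10:50am end Jonas → 0
1:20pm start Elena → 1
2:50pm end Elena → 0
6pm start Nadia → 1
7:20pm end Nadia → 0
8:10pm start Sana → 1
8:30pm end Sana → 0
Peak is 3, at 9:40am (Hannah, Jonas, Tariq).

3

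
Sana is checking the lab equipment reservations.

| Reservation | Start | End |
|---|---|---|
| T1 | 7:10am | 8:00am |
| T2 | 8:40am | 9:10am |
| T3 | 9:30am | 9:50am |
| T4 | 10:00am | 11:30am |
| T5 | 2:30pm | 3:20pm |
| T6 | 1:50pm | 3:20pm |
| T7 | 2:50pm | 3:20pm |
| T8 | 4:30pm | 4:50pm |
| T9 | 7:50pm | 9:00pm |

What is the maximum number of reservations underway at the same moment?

Sweep the timeline, counting +1 at each start and −1 at each end (ends before starts at a tie):
7:10am start T1 → 1
8:00am end T1 → 0
8:40am start T2 → 1
9:10am end T2 → 0
9:30am start T3 → 1
9:50am end T3 → 0
10:00am start T4 → 1
11:30am end T4 → 0
1:50pm start T6 → 1
2:30pm start T5 → 2
2:50pm start T7 → 3
3:20pm end T5 → 2
3:20pm end T6 → 1
3:20pm end T7 → 0
4:30pm start T8 → 1
4:50pm end T8 → 0
7:50pm start T9 → 1
9:00pm end T9 → 0
Peak is 3, at 2:50pm (T5, T6, T7).

3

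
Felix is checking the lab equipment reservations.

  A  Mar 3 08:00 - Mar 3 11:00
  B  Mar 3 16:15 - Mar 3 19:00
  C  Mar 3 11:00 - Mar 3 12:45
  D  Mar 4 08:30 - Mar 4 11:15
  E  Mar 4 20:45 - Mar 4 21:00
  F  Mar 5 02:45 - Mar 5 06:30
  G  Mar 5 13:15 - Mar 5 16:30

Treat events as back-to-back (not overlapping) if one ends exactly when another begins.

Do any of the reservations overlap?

No

Check each pair: they overlap iff neither finishes before the other starts.
Sorted by start: A, C, B, D, E, F, G.
C starts exactly when A ends (back-to-back, no overlap), so A has no further overlaps.
B starts after C ends, so C has no further overlaps.
D starts after B ends, so B has no further overlaps.
E starts after D ends, so D has no further overlaps.
F starts after E ends, so E has no further overlaps.
G starts after F ends.
Every pair is clear; the schedule has no overlaps.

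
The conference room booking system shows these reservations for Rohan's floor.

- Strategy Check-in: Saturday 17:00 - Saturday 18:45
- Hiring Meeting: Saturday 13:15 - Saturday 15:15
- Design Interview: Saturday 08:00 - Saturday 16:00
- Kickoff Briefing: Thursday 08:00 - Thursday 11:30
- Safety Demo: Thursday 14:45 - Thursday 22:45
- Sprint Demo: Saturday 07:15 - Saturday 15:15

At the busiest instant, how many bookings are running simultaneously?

3

Sweep the timeline, counting +1 at each start and −1 at each end (ends before starts at a tie):
Thursday 08:00 start Kickoff Briefing → 1
Thursday 11:30 end Kickoff Briefing → 0
Thursday 14:45 start Safety Demo → 1
Thursday 22:45 end Safety Demo → 0
Saturday 07:15 start Sprint Demo → 1
Saturday 08:00 start Design Interview → 2
Saturday 13:15 start Hiring Meeting → 3
Saturday 15:15 end Hiring Meeting → 2
Saturday 15:15 end Sprint Demo → 1
Saturday 16:00 end Design Interview → 0
Saturday 17:00 start Strategy Check-in → 1
Saturday 18:45 end Strategy Check-in → 0
Peak is 3, at Saturday 13:15 (Design Interview, Hiring Meeting, Sprint Demo).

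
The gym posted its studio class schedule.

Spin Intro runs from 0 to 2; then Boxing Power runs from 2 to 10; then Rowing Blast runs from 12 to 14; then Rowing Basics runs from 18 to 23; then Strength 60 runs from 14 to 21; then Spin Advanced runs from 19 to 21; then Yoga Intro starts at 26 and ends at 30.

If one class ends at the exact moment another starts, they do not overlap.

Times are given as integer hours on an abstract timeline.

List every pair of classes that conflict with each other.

Rowing Basics & Spin Advanced, Rowing Basics & Strength 60, Spin Advanced & Strength 60

Sorted by start: Spin Intro, Boxing Power, Rowing Blast, Strength 60, Rowing Basics, Spin Advanced, Yoga Intro.
Boxing Power starts exactly when Spin Intro ends (back-to-back, no overlap), so nothing later overlaps Spin Intro either.
Rowing Blast starts after Boxing Power ends, so nothing later overlaps Boxing Power either.
Strength 60 starts exactly when Rowing Blast ends (back-to-back, no overlap), so nothing later overlaps Rowing Blast either.
Rowing Basics starts before Strength 60 ends → Strength 60 and Rowing Basics overlap.
Spin Advanced starts before Strength 60 ends → Strength 60 and Spin Advanced overlap.
Yoga Intro starts after Strength 60 ends.
Spin Advanced starts before Rowing Basics ends → Rowing Basics and Spin Advanced overlap.
Yoga Intro starts after Rowing Basics ends.
Yoga Intro starts after Spin Advanced ends.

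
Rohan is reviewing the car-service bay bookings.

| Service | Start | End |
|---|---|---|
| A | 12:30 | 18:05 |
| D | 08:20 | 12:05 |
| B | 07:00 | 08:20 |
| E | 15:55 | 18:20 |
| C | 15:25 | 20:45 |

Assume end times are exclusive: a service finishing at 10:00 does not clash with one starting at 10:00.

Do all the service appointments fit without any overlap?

Two intervals overlap when each starts before the other ends.
Sorted by start: B, D, A, C, E.
D starts exactly when B ends (back-to-back, no overlap); B is clear from here.
A starts after D ends; D is clear from here.
C starts before A ends → A and C overlap.
That's a conflict, so the schedule is not conflict-free.

No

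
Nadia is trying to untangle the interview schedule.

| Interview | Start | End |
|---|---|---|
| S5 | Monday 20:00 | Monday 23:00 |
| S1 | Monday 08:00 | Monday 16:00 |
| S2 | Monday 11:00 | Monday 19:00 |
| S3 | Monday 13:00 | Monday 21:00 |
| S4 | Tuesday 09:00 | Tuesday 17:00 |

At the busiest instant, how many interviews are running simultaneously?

Sort all start/end points and keep a running count:
Monday 08:00 start S1 → 1
Monday 11:00 start S2 → 2
Monday 13:00 start S3 → 3
Monday 16:00 end S1 → 2
Monday 19:00 end S2 → 1
Monday 20:00 start S5 → 2
Monday 21:00 end S3 → 1
Monday 23:00 end S5 → 0
Tuesday 09:00 start S4 → 1
Tuesday 17:00 end S4 → 0
Peak is 3, at Monday 13:00 (S1, S2, S3).

3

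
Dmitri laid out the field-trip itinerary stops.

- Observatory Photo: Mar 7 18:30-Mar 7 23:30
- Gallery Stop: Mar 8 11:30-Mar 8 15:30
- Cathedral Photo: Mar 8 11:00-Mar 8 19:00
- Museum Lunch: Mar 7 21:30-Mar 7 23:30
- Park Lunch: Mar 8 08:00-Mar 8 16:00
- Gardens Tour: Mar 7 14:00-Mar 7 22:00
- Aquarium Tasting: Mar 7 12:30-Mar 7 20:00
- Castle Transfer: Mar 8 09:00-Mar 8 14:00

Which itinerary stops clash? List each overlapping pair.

Aquarium Tasting & Gardens Tour, Aquarium Tasting & Observatory Photo, Castle Transfer & Cathedral Photo, Castle Transfer & Gallery Stop, Castle Transfer & Park Lunch, Cathedral Photo & Gallery Stop, Cathedral Photo & Park Lunch, Gallery Stop & Park Lunch, Gardens Tour & Museum Lunch, Gardens Tour & Observatory Photo, Museum Lunch & Observatory Photo

Sorted by start: Aquarium Tasting, Gardens Tour, Observatory Photo, Museum Lunch, Park Lunch, Castle Transfer, Cathedral Photo, Gallery Stop.
Gardens Tour starts before Aquarium Tasting ends → Aquarium Tasting and Gardens Tour overlap.
Observatory Photo starts before Aquarium Tasting ends → Aquarium Tasting and Observatory Photo overlap.
Museum Lunch starts after Aquarium Tasting ends, so nothing later overlaps Aquarium Tasting either.
Observatory Photo starts before Gardens Tour ends → Gardens Tour and Observatory Photo overlap.
Museum Lunch starts before Gardens Tour ends → Gardens Tour and Museum Lunch overlap.
Park Lunch starts after Gardens Tour ends, so nothing later overlaps Gardens Tour either.
Museum Lunch starts before Observatory Photo ends → Observatory Photo and Museum Lunch overlap.
Park Lunch starts after Observatory Photo ends, so nothing later overlaps Observatory Photo either.
Park Lunch starts after Museum Lunch ends, so nothing later overlaps Museum Lunch either.
Castle Transfer starts before Park Lunch ends → Park Lunch and Castle Transfer overlap.
Cathedral Photo starts before Park Lunch ends → Park Lunch and Cathedral Photo overlap.
Gallery Stop starts before Park Lunch ends → Park Lunch and Gallery Stop overlap.
Cathedral Photo starts before Castle Transfer ends → Castle Transfer and Cathedral Photo overlap.
Gallery Stop starts before Castle Transfer ends → Castle Transfer and Gallery Stop overlap.
Gallery Stop starts before Cathedral Photo ends → Cathedral Photo and Gallery Stop overlap.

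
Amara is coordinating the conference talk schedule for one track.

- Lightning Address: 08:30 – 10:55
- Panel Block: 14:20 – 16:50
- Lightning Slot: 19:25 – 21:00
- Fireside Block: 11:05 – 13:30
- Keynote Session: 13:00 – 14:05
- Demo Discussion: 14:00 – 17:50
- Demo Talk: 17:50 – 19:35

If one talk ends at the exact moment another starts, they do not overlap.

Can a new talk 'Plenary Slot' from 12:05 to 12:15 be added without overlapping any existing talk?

Lightning Address: ends 10:55 at or before Plenary Slot starts 12:05 → clear.
Fireside Block: starts 11:05 before Plenary Slot ends 12:15, and ends 13:30 after Plenary Slot starts 12:05 → overlap.
Keynote Session: starts 13:00 at or after Plenary Slot ends 12:15 → clear.
Demo Discussion: starts 14:00 at or after Plenary Slot ends 12:15 → clear.
Panel Block: starts 14:20 at or after Plenary Slot ends 12:15 → clear.
Demo Talk: starts 17:50 at or after Plenary Slot ends 12:15 → clear.
Lightning Slot: starts 19:25 at or after Plenary Slot ends 12:15 → clear.
Plenary Slot overlaps Fireside Block.

No — it overlaps Fireside Block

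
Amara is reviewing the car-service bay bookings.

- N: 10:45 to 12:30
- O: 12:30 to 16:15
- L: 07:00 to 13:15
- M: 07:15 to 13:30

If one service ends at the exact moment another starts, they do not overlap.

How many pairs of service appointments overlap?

5

Two intervals overlap when each starts before the other ends.
Sorted by start: L, M, N, O.
M starts before L ends → L and M overlap.
N starts before L ends → L and N overlap.
O starts before L ends → L and O overlap.
N starts before M ends → M and N overlap.
O starts before M ends → M and O overlap.
O starts exactly when N ends (back-to-back, no overlap).
Overlapping pairs: L & M, L & N, L & O, M & N, M & O — 5 in total.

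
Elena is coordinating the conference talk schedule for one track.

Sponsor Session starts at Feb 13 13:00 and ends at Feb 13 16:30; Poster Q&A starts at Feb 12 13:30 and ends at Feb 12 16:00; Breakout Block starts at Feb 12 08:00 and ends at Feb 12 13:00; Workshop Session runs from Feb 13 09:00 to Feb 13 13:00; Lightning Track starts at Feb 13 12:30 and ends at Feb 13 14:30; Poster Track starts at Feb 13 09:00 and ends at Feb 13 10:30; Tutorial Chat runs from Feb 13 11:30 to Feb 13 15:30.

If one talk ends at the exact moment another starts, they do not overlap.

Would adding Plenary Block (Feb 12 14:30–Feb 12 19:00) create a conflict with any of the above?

Breakout Block: ends Feb 12 13:00 at or before Plenary Block starts Feb 12 14:30 → clear.
Poster Q&A: starts Feb 12 13:30 before Plenary Block ends Feb 12 19:00, and ends Feb 12 16:00 after Plenary Block starts Feb 12 14:30 → overlap.
Workshop Session: starts Feb 13 09:00 at or after Plenary Block ends Feb 12 19:00 → clear.
Poster Track: starts Feb 13 09:00 at or after Plenary Block ends Feb 12 19:00 → clear.
Tutorial Chat: starts Feb 13 11:30 at or after Plenary Block ends Feb 12 19:00 → clear.
Lightning Track: starts Feb 13 12:30 at or after Plenary Block ends Feb 12 19:00 → clear.
Sponsor Session: starts Feb 13 13:00 at or after Plenary Block ends Feb 12 19:00 → clear.
Plenary Block overlaps Poster Q&A.

Yes — it overlaps Poster Q&A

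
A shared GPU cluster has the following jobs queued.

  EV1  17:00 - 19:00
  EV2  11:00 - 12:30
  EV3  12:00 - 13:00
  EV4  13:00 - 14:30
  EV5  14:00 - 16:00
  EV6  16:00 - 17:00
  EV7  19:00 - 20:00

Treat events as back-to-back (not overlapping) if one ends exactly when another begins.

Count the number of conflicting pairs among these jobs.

Sorted by start: EV2, EV3, EV4, EV5, EV6, EV1, EV7.
EV3 starts before EV2 ends → EV2 and EV3 overlap.
EV4 starts after EV2 ends, so nothing later overlaps EV2 either.
EV4 starts exactly when EV3 ends (back-to-back, no overlap), so nothing later overlaps EV3 either.
EV5 starts before EV4 ends → EV4 and EV5 overlap.
EV6 starts after EV4 ends, so nothing later overlaps EV4 either.
EV6 starts exactly when EV5 ends (back-to-back, no overlap), so nothing later overlaps EV5 either.
EV1 starts exactly when EV6 ends (back-to-back, no overlap), so nothing later overlaps EV6 either.
EV7 starts exactly when EV1 ends (back-to-back, no overlap).
Overlapping pairs: EV2 & EV3, EV4 & EV5 — 2 in total.

2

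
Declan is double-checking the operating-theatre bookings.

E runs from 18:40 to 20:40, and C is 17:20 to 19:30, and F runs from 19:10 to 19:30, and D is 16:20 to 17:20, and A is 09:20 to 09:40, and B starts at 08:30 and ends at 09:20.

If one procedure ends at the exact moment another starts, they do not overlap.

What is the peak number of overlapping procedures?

Sort all start/end points and keep a running count:
08:30 start B → 1
09:20 end B → 0
09:20 start A → 1
09:40 end A → 0
16:20 start D → 1
17:20 end D → 0
17:20 start C → 1
18:40 start E → 2
19:10 start F → 3
19:30 end C → 2
19:30 end F → 1
20:40 end E → 0
Peak is 3, at 19:10 (C, E, F).

3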